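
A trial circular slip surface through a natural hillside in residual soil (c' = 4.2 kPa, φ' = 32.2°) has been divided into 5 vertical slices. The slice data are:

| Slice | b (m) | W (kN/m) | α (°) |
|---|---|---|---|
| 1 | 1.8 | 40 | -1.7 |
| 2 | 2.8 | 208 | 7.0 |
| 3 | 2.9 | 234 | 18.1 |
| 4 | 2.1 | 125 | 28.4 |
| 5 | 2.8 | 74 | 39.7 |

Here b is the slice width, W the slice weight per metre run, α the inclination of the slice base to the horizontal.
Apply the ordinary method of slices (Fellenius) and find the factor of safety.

Ordinary method of slices: FS = Σ[c'·Δl_i + (W_i cosα_i)·tanφ'] / Σ W_i sinα_i, with Δl_i = b_i / cosα_i.
Slice 1: Δl = 1.8/cos(-1.7°) = 1.801 m; N'_1 = 40·cos(-1.7°) = 40.0; c'Δl = 7.56; W sinα = -1.2
Slice 2: Δl = 2.8/cos7.0° = 2.821 m; N'_2 = 208·cos7.0° = 206.4; c'Δl = 11.85; W sinα = 25.3
Slice 3: Δl = 2.9/cos18.1° = 3.051 m; N'_3 = 234·cos18.1° = 222.4; c'Δl = 12.81; W sinα = 72.7
Slice 4: Δl = 2.1/cos28.4° = 2.387 m; N'_4 = 125·cos28.4° = 110.0; c'Δl = 10.03; W sinα = 59.5
Slice 5: Δl = 2.8/cos39.7° = 3.639 m; N'_5 = 74·cos39.7° = 56.9; c'Δl = 15.28; W sinα = 47.3
Σc'Δl = 57.5 kN/m; ΣN' = 635.7 kN/m; ΣW sinα = 203.6 kN/m
Resisting = 57.5 + 635.7·tan32.2° = 57.5 + 400.3 = 457.9 kN/m
FS = 457.9 / 203.6 = 2.249

FS = 2.25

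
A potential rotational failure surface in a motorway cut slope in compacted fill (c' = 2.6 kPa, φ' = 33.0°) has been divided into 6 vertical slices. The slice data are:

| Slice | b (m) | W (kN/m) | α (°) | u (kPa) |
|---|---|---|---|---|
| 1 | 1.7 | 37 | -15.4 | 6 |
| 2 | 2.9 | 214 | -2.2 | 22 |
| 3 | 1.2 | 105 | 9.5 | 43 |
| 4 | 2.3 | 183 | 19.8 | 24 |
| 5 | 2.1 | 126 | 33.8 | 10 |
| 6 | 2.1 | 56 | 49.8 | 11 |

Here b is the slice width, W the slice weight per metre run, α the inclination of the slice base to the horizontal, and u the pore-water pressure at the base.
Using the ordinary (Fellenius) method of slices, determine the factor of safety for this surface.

Ordinary method of slices: FS = Σ[c'·Δl_i + (W_i cosα_i − u_i·Δl_i)·tanφ'] / Σ W_i sinα_i, with Δl_i = b_i / cosα_i.
Slice 1: Δl = 1.7/cos(-15.4°) = 1.763 m; N'_1 = 37·cos(-15.4°) − 6·1.763 = 25.1; c'Δl = 4.58; W sinα = -9.8
Slice 2: Δl = 2.9/cos(-2.2°) = 2.902 m; N'_2 = 214·cos(-2.2°) − 22·2.902 = 150.0; c'Δl = 7.55; W sinα = -8.2
Slice 3: Δl = 1.2/cos9.5° = 1.217 m; N'_3 = 105·cos9.5° − 43·1.217 = 51.2; c'Δl = 3.16; W sinα = 17.3
Slice 4: Δl = 2.3/cos19.8° = 2.445 m; N'_4 = 183·cos19.8° − 24·2.445 = 113.5; c'Δl = 6.36; W sinα = 62.0
Slice 5: Δl = 2.1/cos33.8° = 2.527 m; N'_5 = 126·cos33.8° − 10·2.527 = 79.4; c'Δl = 6.57; W sinα = 70.1
Slice 6: Δl = 2.1/cos49.8° = 3.254 m; N'_6 = 56·cos49.8° − 11·3.254 = 0.4; c'Δl = 8.46; W sinα = 42.8
Σc'Δl = 36.7 kN/m; ΣN' = 419.6 kN/m; ΣW sinα = 174.1 kN/m
Resisting = 36.7 + 419.6·tan33.0° = 36.7 + 272.5 = 309.2 kN/m
FS = 309.2 / 174.1 = 1.775

FS = 1.78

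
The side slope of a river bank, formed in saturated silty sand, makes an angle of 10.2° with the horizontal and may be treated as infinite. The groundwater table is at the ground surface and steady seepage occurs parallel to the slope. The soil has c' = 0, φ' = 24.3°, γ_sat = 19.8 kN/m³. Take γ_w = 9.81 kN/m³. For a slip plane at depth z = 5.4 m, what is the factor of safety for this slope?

With seepage parallel to the slope and the water table at the surface, the effective normal stress on the slip plane uses the buoyant unit weight γ' = γ_sat − γ_w while the driving shear stress uses γ_sat:
FS = [c' + γ' z cos²β tanφ'] / [γ_sat z sinβ cosβ]
(For c' = 0 this reduces to FS = (γ'/γ_sat)·tanφ'/tanβ.)
γ' = 19.8 − 9.81 = 9.99 kN/m³
Numerator = 0.0 + 9.99·5.4·cos²10.2°·tan24.3° = 0.0 + 9.99·5.4·0.9686·0.4515 = 23.594 kPa
Denominator = 19.8·5.4·sin10.2°·cos10.2° = 19.8·5.4·0.1771·0.9842 = 18.635 kPa
FS = 23.594 / 18.635 = 1.266

FS = 1.27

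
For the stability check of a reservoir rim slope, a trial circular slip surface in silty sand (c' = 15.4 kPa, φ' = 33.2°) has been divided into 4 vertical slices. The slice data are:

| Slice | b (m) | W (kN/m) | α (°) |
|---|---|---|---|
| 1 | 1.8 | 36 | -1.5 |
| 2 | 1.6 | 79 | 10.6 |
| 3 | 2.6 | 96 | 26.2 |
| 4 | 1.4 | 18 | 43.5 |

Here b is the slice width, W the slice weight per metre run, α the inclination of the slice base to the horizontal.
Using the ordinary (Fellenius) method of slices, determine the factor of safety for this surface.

Ordinary method of slices: FS = Σ[c'·Δl_i + (W_i cosα_i)·tanφ'] / Σ W_i sinα_i, with Δl_i = b_i / cosα_i.
Slice 1: Δl = 1.8/cos(-1.5°) = 1.801 m; N'_1 = 36·cos(-1.5°) = 36.0; c'Δl = 27.73; W sinα = -0.9
Slice 2: Δl = 1.6/cos10.6° = 1.628 m; N'_2 = 79·cos10.6° = 77.7; c'Δl = 25.07; W sinα = 14.5
Slice 3: Δl = 2.6/cos26.2° = 2.898 m; N'_3 = 96·cos26.2° = 86.1; c'Δl = 44.62; W sinα = 42.4
Slice 4: Δl = 1.4/cos43.5° = 1.930 m; N'_4 = 18·cos43.5° = 13.1; c'Δl = 29.72; W sinα = 12.4
Σc'Δl = 127.1 kN/m; ΣN' = 212.8 kN/m; ΣW sinα = 68.4 kN/m
Resisting = 127.1 + 212.8·tan33.2° = 127.1 + 139.3 = 266.4 kN/m
FS = 266.4 / 68.4 = 3.897

FS = 3.90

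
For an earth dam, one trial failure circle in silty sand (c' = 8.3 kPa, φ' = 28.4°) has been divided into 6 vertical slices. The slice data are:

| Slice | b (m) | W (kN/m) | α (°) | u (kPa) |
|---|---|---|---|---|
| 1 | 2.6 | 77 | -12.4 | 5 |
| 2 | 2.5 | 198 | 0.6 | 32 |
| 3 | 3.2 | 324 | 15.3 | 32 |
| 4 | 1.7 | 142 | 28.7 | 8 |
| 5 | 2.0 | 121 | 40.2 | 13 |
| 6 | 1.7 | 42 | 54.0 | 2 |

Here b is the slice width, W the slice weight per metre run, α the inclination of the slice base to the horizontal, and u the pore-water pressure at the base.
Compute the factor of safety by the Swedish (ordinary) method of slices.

FS = 1.76

Ordinary method of slices: FS = Σ[c'·Δl_i + (W_i cosα_i − u_i·Δl_i)·tanφ'] / Σ W_i sinα_i, with Δl_i = b_i / cosα_i.
Slice 1: Δl = 2.6/cos(-12.4°) = 2.662 m; N'_1 = 77·cos(-12.4°) − 5·2.662 = 61.9; c'Δl = 22.10; W sinα = -16.5
Slice 2: Δl = 2.5/cos0.6° = 2.500 m; N'_2 = 198·cos0.6° − 32·2.500 = 118.0; c'Δl = 20.75; W sinα = 2.1
Slice 3: Δl = 3.2/cos15.3° = 3.318 m; N'_3 = 324·cos15.3° − 32·3.318 = 206.4; c'Δl = 27.54; W sinα = 85.5
Slice 4: Δl = 1.7/cos28.7° = 1.938 m; N'_4 = 142·cos28.7° − 8·1.938 = 109.0; c'Δl = 16.09; W sinα = 68.2
Slice 5: Δl = 2.0/cos40.2° = 2.619 m; N'_5 = 121·cos40.2° − 13·2.619 = 58.4; c'Δl = 21.73; W sinα = 78.1
Slice 6: Δl = 1.7/cos54.0° = 2.892 m; N'_6 = 42·cos54.0° − 2·2.892 = 18.9; c'Δl = 24.01; W sinα = 34.0
Σc'Δl = 132.2 kN/m; ΣN' = 572.6 kN/m; ΣW sinα = 251.3 kN/m
Resisting = 132.2 + 572.6·tan28.4° = 132.2 + 309.6 = 441.8 kN/m
FS = 441.8 / 251.3 = 1.758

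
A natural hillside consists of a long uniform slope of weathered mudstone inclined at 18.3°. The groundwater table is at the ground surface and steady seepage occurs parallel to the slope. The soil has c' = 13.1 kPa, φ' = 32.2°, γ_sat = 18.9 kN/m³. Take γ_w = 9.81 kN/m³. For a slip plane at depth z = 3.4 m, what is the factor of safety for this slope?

FS = 1.60

With seepage parallel to the slope and the water table at the surface, the effective normal stress on the slip plane uses the buoyant unit weight γ' = γ_sat − γ_w while the driving shear stress uses γ_sat:
FS = [c' + γ' z cos²β tanφ'] / [γ_sat z sinβ cosβ]
γ' = 18.9 − 9.81 = 9.09 kN/m³
Numerator = 13.1 + 9.09·3.4·cos²18.3°·tan32.2° = 13.1 + 9.09·3.4·0.9014·0.6297 = 30.644 kPa
Denominator = 18.9·3.4·sin18.3°·cos18.3° = 18.9·3.4·0.3140·0.9494 = 19.157 kPa
FS = 30.644 / 19.157 = 1.600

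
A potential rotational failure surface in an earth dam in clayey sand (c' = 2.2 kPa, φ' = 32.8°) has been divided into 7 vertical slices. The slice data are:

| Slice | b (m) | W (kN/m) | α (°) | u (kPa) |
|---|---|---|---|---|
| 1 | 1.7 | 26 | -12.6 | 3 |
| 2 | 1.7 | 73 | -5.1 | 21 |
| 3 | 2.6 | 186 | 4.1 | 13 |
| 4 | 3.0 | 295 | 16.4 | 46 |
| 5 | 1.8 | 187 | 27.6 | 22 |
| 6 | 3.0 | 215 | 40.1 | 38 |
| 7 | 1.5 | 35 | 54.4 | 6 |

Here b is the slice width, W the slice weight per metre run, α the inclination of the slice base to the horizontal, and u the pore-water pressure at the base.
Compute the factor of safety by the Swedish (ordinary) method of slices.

Ordinary method of slices: FS = Σ[c'·Δl_i + (W_i cosα_i − u_i·Δl_i)·tanφ'] / Σ W_i sinα_i, with Δl_i = b_i / cosα_i.
Slice 1: Δl = 1.7/cos(-12.6°) = 1.742 m; N'_1 = 26·cos(-12.6°) − 3·1.742 = 20.1; c'Δl = 3.83; W sinα = -5.7
Slice 2: Δl = 1.7/cos(-5.1°) = 1.707 m; N'_2 = 73·cos(-5.1°) − 21·1.707 = 36.9; c'Δl = 3.75; W sinα = -6.5
Slice 3: Δl = 2.6/cos4.1° = 2.607 m; N'_3 = 186·cos4.1° − 13·2.607 = 151.6; c'Δl = 5.73; W sinα = 13.3
Slice 4: Δl = 3.0/cos16.4° = 3.127 m; N'_4 = 295·cos16.4° − 46·3.127 = 139.1; c'Δl = 6.88; W sinα = 83.3
Slice 5: Δl = 1.8/cos27.6° = 2.031 m; N'_5 = 187·cos27.6° − 22·2.031 = 121.0; c'Δl = 4.47; W sinα = 86.6
Slice 6: Δl = 3.0/cos40.1° = 3.922 m; N'_6 = 215·cos40.1° − 38·3.922 = 15.4; c'Δl = 8.63; W sinα = 138.5
Slice 7: Δl = 1.5/cos54.4° = 2.577 m; N'_7 = 35·cos54.4° − 6·2.577 = 4.9; c'Δl = 5.67; W sinα = 28.5
Σc'Δl = 39.0 kN/m; ΣN' = 489.2 kN/m; ΣW sinα = 338.0 kN/m
Resisting = 39.0 + 489.2·tan32.8° = 39.0 + 315.2 = 354.2 kN/m
FS = 354.2 / 338.0 = 1.048

FS = 1.05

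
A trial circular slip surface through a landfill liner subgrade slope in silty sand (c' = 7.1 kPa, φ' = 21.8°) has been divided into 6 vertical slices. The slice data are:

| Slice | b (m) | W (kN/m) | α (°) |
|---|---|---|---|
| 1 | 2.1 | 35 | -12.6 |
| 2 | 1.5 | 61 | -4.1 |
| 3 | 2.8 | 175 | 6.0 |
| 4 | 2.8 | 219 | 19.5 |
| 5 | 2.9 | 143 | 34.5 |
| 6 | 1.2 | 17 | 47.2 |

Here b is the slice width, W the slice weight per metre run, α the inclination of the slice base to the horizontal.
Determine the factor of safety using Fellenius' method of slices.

FS = 2.00

Ordinary method of slices: FS = Σ[c'·Δl_i + (W_i cosα_i)·tanφ'] / Σ W_i sinα_i, with Δl_i = b_i / cosα_i.
Slice 1: Δl = 2.1/cos(-12.6°) = 2.152 m; N'_1 = 35·cos(-12.6°) = 34.2; c'Δl = 15.28; W sinα = -7.6
Slice 2: Δl = 1.5/cos(-4.1°) = 1.504 m; N'_2 = 61·cos(-4.1°) = 60.8; c'Δl = 10.68; W sinα = -4.4
Slice 3: Δl = 2.8/cos6.0° = 2.815 m; N'_3 = 175·cos6.0° = 174.0; c'Δl = 19.99; W sinα = 18.3
Slice 4: Δl = 2.8/cos19.5° = 2.970 m; N'_4 = 219·cos19.5° = 206.4; c'Δl = 21.09; W sinα = 73.1
Slice 5: Δl = 2.9/cos34.5° = 3.519 m; N'_5 = 143·cos34.5° = 117.9; c'Δl = 24.98; W sinα = 81.0
Slice 6: Δl = 1.2/cos47.2° = 1.766 m; N'_6 = 17·cos47.2° = 11.6; c'Δl = 12.54; W sinα = 12.5
Σc'Δl = 104.6 kN/m; ΣN' = 604.9 kN/m; ΣW sinα = 172.9 kN/m
Resisting = 104.6 + 604.9·tan21.8° = 104.6 + 241.9 = 346.5 kN/m
FS = 346.5 / 172.9 = 2.004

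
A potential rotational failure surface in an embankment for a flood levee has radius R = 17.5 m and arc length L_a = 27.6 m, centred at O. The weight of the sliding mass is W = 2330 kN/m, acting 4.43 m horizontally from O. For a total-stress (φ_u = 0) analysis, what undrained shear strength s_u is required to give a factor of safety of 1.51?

FS = s_u·L_a·R / (W·d), so s_u = FS·W·d / (L_a·R).
s_u = 1.51·2330·4.43 / (27.60·17.5) = 15586.1 / 483.00 = 32.27 kPa

s_u = 32.3 kPa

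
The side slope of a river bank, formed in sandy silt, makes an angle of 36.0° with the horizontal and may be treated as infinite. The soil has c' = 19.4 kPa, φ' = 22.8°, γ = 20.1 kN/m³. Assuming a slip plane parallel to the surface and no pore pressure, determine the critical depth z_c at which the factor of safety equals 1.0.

Setting FS = 1.00 in FS = [c' + γz cos²β tanφ'] / [γz sinβ cosβ] and solving for z:
z = c' / [γ cosβ (FS·sinβ − cosβ·tanφ')]
  = 19.4 / [20.1·cos36.0°·(1.00·sin36.0° − cos36.0°·tan22.8°)]
  = 19.4 / [20.1·0.8090·(1.00·0.5878 − 0.8090·0.4204)]
  = 19.4 / 4.0280 = 4.816 m

z_c = 4.82 m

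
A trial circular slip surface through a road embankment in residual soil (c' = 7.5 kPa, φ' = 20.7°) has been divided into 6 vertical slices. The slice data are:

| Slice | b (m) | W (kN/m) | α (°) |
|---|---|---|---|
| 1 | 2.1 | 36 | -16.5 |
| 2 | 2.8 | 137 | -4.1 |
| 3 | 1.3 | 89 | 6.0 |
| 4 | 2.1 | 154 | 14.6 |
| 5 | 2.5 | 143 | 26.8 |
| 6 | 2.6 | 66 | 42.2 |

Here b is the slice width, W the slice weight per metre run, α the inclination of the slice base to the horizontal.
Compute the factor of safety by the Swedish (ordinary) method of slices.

FS = 2.43

Ordinary method of slices: FS = Σ[c'·Δl_i + (W_i cosα_i)·tanφ'] / Σ W_i sinα_i, with Δl_i = b_i / cosα_i.
Slice 1: Δl = 2.1/cos(-16.5°) = 2.190 m; N'_1 = 36·cos(-16.5°) = 34.5; c'Δl = 16.43; W sinα = -10.2
Slice 2: Δl = 2.8/cos(-4.1°) = 2.807 m; N'_2 = 137·cos(-4.1°) = 136.6; c'Δl = 21.05; W sinα = -9.8
Slice 3: Δl = 1.3/cos6.0° = 1.307 m; N'_3 = 89·cos6.0° = 88.5; c'Δl = 9.80; W sinα = 9.3
Slice 4: Δl = 2.1/cos14.6° = 2.170 m; N'_4 = 154·cos14.6° = 149.0; c'Δl = 16.28; W sinα = 38.8
Slice 5: Δl = 2.5/cos26.8° = 2.801 m; N'_5 = 143·cos26.8° = 127.6; c'Δl = 21.01; W sinα = 64.5
Slice 6: Δl = 2.6/cos42.2° = 3.510 m; N'_6 = 66·cos42.2° = 48.9; c'Δl = 26.32; W sinα = 44.3
Σc'Δl = 110.9 kN/m; ΣN' = 585.2 kN/m; ΣW sinα = 136.9 kN/m
Resisting = 110.9 + 585.2·tan20.7° = 110.9 + 221.1 = 332.0 kN/m
FS = 332.0 / 136.9 = 2.425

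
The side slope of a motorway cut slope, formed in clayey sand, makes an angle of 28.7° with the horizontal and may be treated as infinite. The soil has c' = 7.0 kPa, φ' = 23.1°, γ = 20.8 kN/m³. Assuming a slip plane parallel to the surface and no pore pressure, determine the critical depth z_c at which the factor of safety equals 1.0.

z_c = 3.62 m

Setting FS = 1.00 in FS = [c' + γz cos²β tanφ'] / [γz sinβ cosβ] and solving for z:
z = c' / [γ cosβ (FS·sinβ − cosβ·tanφ')]
  = 7.0 / [20.8·cos28.7°·(1.00·sin28.7° − cos28.7°·tan23.1°)]
  = 7.0 / [20.8·0.8771·(1.00·0.4802 − 0.8771·0.4265)]
  = 7.0 / 1.9356 = 3.617 m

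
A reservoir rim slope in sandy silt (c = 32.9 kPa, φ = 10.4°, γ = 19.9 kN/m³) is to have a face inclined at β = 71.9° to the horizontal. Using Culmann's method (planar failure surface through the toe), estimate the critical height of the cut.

Culmann's analysis gives the critical failure plane at α_cr = (β + φ)/2 = (71.9 + 10.4)/2 = 41.2°, and the critical height
H_c = (4c/γ) · sinβ cosφ / [1 − cos(β − φ)]
    = (4·32.9/19.9) · sin71.9°·cos10.4° / [1 − cos(61.5°)]
    = 6.613 · 0.9505·0.9836 / [1 − 0.4772]
    = 6.613 · 0.9349 / 0.5228
    = 11.82 m

H_c = 11.82 m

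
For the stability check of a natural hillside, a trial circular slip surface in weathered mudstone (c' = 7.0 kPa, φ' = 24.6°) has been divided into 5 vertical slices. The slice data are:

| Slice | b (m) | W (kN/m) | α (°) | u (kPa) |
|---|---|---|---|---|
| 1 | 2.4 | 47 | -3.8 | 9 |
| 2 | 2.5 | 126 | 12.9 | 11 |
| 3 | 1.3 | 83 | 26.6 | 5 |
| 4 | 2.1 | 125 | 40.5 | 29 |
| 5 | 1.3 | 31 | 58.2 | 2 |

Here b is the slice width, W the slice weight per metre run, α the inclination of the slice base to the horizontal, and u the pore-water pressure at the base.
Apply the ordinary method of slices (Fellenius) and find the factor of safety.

FS = 1.06

Ordinary method of slices: FS = Σ[c'·Δl_i + (W_i cosα_i − u_i·Δl_i)·tanφ'] / Σ W_i sinα_i, with Δl_i = b_i / cosα_i.
Slice 1: Δl = 2.4/cos(-3.8°) = 2.405 m; N'_1 = 47·cos(-3.8°) − 9·2.405 = 25.2; c'Δl = 16.84; W sinα = -3.1
Slice 2: Δl = 2.5/cos12.9° = 2.565 m; N'_2 = 126·cos12.9° − 11·2.565 = 94.6; c'Δl = 17.95; W sinα = 28.1
Slice 3: Δl = 1.3/cos26.6° = 1.454 m; N'_3 = 83·cos26.6° − 5·1.454 = 66.9; c'Δl = 10.18; W sinα = 37.2
Slice 4: Δl = 2.1/cos40.5° = 2.762 m; N'_4 = 125·cos40.5° − 29·2.762 = 15.0; c'Δl = 19.33; W sinα = 81.2
Slice 5: Δl = 1.3/cos58.2° = 2.467 m; N'_5 = 31·cos58.2° − 2·2.467 = 11.4; c'Δl = 17.27; W sinα = 26.3
Σc'Δl = 81.6 kN/m; ΣN' = 213.2 kN/m; ΣW sinα = 169.7 kN/m
Resisting = 81.6 + 213.2·tan24.6° = 81.6 + 97.6 = 179.2 kN/m
FS = 179.2 / 169.7 = 1.056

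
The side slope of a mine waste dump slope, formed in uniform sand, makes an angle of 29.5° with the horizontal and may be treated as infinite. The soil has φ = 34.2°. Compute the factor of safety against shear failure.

FS = 1.20

For a dry cohesionless infinite slope the factor of safety is FS = tanφ / tanβ.
FS = tan34.2° / tan29.5° = 0.6796 / 0.5658 = 1.201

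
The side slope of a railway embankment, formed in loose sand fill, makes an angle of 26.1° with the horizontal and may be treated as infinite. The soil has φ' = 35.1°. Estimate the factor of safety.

FS = 1.43

For a dry cohesionless infinite slope the factor of safety is FS = tanφ' / tanβ.
FS = tan35.1° / tan26.1° = 0.7028 / 0.4899 = 1.435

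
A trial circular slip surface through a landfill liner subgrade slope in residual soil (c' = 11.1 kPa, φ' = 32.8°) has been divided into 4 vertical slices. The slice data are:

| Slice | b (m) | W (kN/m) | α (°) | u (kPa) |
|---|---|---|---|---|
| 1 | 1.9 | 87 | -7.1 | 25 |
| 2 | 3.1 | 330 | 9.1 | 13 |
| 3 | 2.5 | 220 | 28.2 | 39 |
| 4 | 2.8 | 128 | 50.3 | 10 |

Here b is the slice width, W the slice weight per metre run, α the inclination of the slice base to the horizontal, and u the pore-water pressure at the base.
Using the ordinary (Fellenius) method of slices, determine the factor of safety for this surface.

FS = 1.73

Ordinary method of slices: FS = Σ[c'·Δl_i + (W_i cosα_i − u_i·Δl_i)·tanφ'] / Σ W_i sinα_i, with Δl_i = b_i / cosα_i.
Slice 1: Δl = 1.9/cos(-7.1°) = 1.915 m; N'_1 = 87·cos(-7.1°) − 25·1.915 = 38.5; c'Δl = 21.25; W sinα = -10.8
Slice 2: Δl = 3.1/cos9.1° = 3.140 m; N'_2 = 330·cos9.1° − 13·3.140 = 285.0; c'Δl = 34.85; W sinα = 52.2
Slice 3: Δl = 2.5/cos28.2° = 2.837 m; N'_3 = 220·cos28.2° − 39·2.837 = 83.3; c'Δl = 31.49; W sinα = 104.0
Slice 4: Δl = 2.8/cos50.3° = 4.383 m; N'_4 = 128·cos50.3° − 10·4.383 = 37.9; c'Δl = 48.66; W sinα = 98.5
Σc'Δl = 136.2 kN/m; ΣN' = 444.7 kN/m; ΣW sinα = 243.9 kN/m
Resisting = 136.2 + 444.7·tan32.8° = 136.2 + 286.6 = 422.8 kN/m
FS = 422.8 / 243.9 = 1.734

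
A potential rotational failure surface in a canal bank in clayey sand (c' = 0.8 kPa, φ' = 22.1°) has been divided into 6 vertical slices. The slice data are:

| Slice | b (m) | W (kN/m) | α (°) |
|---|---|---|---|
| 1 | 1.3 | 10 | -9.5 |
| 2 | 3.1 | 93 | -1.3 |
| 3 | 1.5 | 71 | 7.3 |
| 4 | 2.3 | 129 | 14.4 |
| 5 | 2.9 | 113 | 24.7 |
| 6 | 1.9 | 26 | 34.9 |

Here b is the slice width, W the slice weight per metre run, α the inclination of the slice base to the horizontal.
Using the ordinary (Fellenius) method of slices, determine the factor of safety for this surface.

Ordinary method of slices: FS = Σ[c'·Δl_i + (W_i cosα_i)·tanφ'] / Σ W_i sinα_i, with Δl_i = b_i / cosα_i.
Slice 1: Δl = 1.3/cos(-9.5°) = 1.318 m; N'_1 = 10·cos(-9.5°) = 9.9; c'Δl = 1.05; W sinα = -1.7
Slice 2: Δl = 3.1/cos(-1.3°) = 3.101 m; N'_2 = 93·cos(-1.3°) = 93.0; c'Δl = 2.48; W sinα = -2.1
Slice 3: Δl = 1.5/cos7.3° = 1.512 m; N'_3 = 71·cos7.3° = 70.4; c'Δl = 1.21; W sinα = 9.0
Slice 4: Δl = 2.3/cos14.4° = 2.375 m; N'_4 = 129·cos14.4° = 124.9; c'Δl = 1.90; W sinα = 32.1
Slice 5: Δl = 2.9/cos24.7° = 3.192 m; N'_5 = 113·cos24.7° = 102.7; c'Δl = 2.55; W sinα = 47.2
Slice 6: Δl = 1.9/cos34.9° = 2.317 m; N'_6 = 26·cos34.9° = 21.3; c'Δl = 1.85; W sinα = 14.9
Σc'Δl = 11.1 kN/m; ΣN' = 422.2 kN/m; ΣW sinα = 99.4 kN/m
Resisting = 11.1 + 422.2·tan22.1° = 11.1 + 171.4 = 182.5 kN/m
FS = 182.5 / 99.4 = 1.835

FS = 1.84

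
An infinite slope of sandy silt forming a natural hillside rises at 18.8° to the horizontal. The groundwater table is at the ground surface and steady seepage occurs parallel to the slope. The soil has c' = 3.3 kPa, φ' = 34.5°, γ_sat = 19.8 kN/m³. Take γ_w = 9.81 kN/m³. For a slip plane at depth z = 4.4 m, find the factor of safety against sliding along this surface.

FS = 1.14

With seepage parallel to the slope and the water table at the surface, the effective normal stress on the slip plane uses the buoyant unit weight γ' = γ_sat − γ_w while the driving shear stress uses γ_sat:
FS = [c' + γ' z cos²β tanφ'] / [γ_sat z sinβ cosβ]
γ' = 19.8 − 9.81 = 9.99 kN/m³
Numerator = 3.3 + 9.99·4.4·cos²18.8°·tan34.5° = 3.3 + 9.99·4.4·0.8961·0.6873 = 30.373 kPa
Denominator = 19.8·4.4·sin18.8°·cos18.8° = 19.8·4.4·0.3223·0.9466 = 26.578 kPa
FS = 30.373 / 26.578 = 1.143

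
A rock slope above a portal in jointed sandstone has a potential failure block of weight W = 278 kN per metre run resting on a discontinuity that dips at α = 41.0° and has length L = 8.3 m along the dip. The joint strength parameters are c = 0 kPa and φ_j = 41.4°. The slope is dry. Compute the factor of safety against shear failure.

FS = 1.01

Resolving the block weight along and normal to the plane and applying the Mohr–Coulomb strength on the joint:
N' = W cosα = 278·cos41.0° = 209.8 kN/m
Driving force T = W sinα = 278·sin41.0° = 182.4 kN/m
Resisting force R = c·L + N'·tanφ_j = 0·8.3 + 209.8·tan41.4° = 0.0 + 185.0 = 185.0 kN/m
FS = R / T = 185.0 / 182.4 = 1.014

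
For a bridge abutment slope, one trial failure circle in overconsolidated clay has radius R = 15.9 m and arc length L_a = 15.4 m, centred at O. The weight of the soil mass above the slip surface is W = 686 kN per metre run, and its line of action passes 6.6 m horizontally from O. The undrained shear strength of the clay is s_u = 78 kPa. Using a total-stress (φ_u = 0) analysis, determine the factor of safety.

FS = 4.22

Taking moments about the centre O, the resisting moment is provided by the undrained shear strength acting along the arc:
M_R = s_u·L_a·R = 78·15.40·15.9 = 19099.1 kN·m/m
M_D = W·d = 686·6.6 = 4527.6 kN·m/m
FS = M_R / M_D = 19099.1 / 4527.6 = 4.218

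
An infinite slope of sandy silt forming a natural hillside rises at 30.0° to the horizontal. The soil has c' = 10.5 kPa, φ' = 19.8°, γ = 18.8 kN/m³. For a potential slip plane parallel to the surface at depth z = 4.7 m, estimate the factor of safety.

FS = 0.90

For an infinite slope with a slip plane parallel to the surface (no pore pressure): FS = [c' + γz cos²β tanφ'] / [γz sinβ cosβ].
γz = 18.8·4.7 = 88.36 kN/m²
Numerator = 10.5 + 88.36·cos²30.0°·tan19.8° = 10.5 + 88.36·0.7500·0.3600 = 34.359 kPa
Denominator = 88.36·sin30.0°·cos30.0° = 88.36·0.5000·0.8660 = 38.261 kPa
FS = 34.359 / 38.261 = 0.898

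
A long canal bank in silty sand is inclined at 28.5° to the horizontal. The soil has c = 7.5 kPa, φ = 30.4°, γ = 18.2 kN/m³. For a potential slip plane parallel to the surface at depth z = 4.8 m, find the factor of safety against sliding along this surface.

For an infinite slope with a slip plane parallel to the surface (no pore pressure): FS = [c + γz cos²β tanφ] / [γz sinβ cosβ].
γz = 18.2·4.8 = 87.36 kN/m²
Numerator = 7.5 + 87.36·cos²28.5°·tan30.4° = 7.5 + 87.36·0.7723·0.5867 = 47.084 kPa
Denominator = 87.36·sin28.5°·cos28.5° = 87.36·0.4772·0.8788 = 36.633 kPa
FS = 47.084 / 36.633 = 1.285

FS = 1.29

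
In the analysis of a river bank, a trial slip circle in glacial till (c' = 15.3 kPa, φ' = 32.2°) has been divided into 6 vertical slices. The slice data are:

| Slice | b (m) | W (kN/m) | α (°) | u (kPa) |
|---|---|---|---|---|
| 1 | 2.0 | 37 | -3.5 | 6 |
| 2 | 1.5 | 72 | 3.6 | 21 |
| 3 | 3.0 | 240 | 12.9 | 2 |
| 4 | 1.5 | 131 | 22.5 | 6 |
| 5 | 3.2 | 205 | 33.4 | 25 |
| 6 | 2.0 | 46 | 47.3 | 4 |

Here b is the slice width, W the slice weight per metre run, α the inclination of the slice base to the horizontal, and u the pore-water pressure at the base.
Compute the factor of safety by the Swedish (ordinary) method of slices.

Ordinary method of slices: FS = Σ[c'·Δl_i + (W_i cosα_i − u_i·Δl_i)·tanφ'] / Σ W_i sinα_i, with Δl_i = b_i / cosα_i.
Slice 1: Δl = 2.0/cos(-3.5°) = 2.004 m; N'_1 = 37·cos(-3.5°) − 6·2.004 = 24.9; c'Δl = 30.66; W sinα = -2.3
Slice 2: Δl = 1.5/cos3.6° = 1.503 m; N'_2 = 72·cos3.6° − 21·1.503 = 40.3; c'Δl = 23.00; W sinα = 4.5
Slice 3: Δl = 3.0/cos12.9° = 3.078 m; N'_3 = 240·cos12.9° − 2·3.078 = 227.8; c'Δl = 47.09; W sinα = 53.6
Slice 4: Δl = 1.5/cos22.5° = 1.624 m; N'_4 = 131·cos22.5° − 6·1.624 = 111.3; c'Δl = 24.84; W sinα = 50.1
Slice 5: Δl = 3.2/cos33.4° = 3.833 m; N'_5 = 205·cos33.4° − 25·3.833 = 75.3; c'Δl = 58.65; W sinα = 112.8
Slice 6: Δl = 2.0/cos47.3° = 2.949 m; N'_6 = 46·cos47.3° − 4·2.949 = 19.4; c'Δl = 45.12; W sinα = 33.8
Σc'Δl = 229.3 kN/m; ΣN' = 499.0 kN/m; ΣW sinα = 252.6 kN/m
Resisting = 229.3 + 499.0·tan32.2° = 229.3 + 314.2 = 543.6 kN/m
FS = 543.6 / 252.6 = 2.152

FS = 2.15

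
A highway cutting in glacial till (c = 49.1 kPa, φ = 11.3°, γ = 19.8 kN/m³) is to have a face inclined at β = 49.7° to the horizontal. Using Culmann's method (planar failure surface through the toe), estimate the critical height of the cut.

H_c = 34.30 m

Culmann's analysis gives the critical failure plane at α_cr = (β + φ)/2 = (49.7 + 11.3)/2 = 30.5°, and the critical height
H_c = (4c/γ) · sinβ cosφ / [1 − cos(β − φ)]
    = (4·49.1/19.8) · sin49.7°·cos11.3° / [1 − cos(38.4°)]
    = 9.919 · 0.7627·0.9806 / [1 − 0.7837]
    = 9.919 · 0.7479 / 0.2163
    = 34.30 m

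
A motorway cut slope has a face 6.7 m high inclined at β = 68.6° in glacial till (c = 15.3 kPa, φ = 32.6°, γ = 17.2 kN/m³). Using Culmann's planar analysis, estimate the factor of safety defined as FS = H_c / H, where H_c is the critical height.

H_c = (4c/γ) · sinβ cosφ / [1 − cos(β − φ)]
    = (4·15.3/17.2) · sin68.6°·cos32.6° / [1 − cos36.0°]
    = 3.558 · 0.7844 / 0.1910 = 14.61 m
FS = H_c / H = 14.61 / 6.7 = 2.181

FS = 2.18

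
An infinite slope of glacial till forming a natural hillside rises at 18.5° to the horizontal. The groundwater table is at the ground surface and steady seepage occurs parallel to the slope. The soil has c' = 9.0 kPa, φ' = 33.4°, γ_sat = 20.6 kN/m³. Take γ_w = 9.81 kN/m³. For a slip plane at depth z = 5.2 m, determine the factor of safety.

With seepage parallel to the slope and the water table at the surface, the effective normal stress on the slip plane uses the buoyant unit weight γ' = γ_sat − γ_w while the driving shear stress uses γ_sat:
FS = [c' + γ' z cos²β tanφ'] / [γ_sat z sinβ cosβ]
γ' = 20.6 − 9.81 = 10.79 kN/m³
Numerator = 9.0 + 10.79·5.2·cos²18.5°·tan33.4° = 9.0 + 10.79·5.2·0.8993·0.6594 = 42.272 kPa
Denominator = 20.6·5.2·sin18.5°·cos18.5° = 20.6·5.2·0.3173·0.9483 = 32.233 kPa
FS = 42.272 / 32.233 = 1.311

FS = 1.31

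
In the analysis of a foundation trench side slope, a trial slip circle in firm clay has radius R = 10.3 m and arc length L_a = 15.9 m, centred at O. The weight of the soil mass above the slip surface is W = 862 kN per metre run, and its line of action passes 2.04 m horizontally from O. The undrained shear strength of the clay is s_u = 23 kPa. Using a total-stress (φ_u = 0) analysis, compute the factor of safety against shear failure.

Taking moments about the centre O, the resisting moment is provided by the undrained shear strength acting along the arc:
M_R = s_u·L_a·R = 23·15.90·10.3 = 3766.7 kN·m/m
M_D = W·d = 862·2.04 = 1758.5 kN·m/m
FS = M_R / M_D = 3766.7 / 1758.5 = 2.142

FS = 2.14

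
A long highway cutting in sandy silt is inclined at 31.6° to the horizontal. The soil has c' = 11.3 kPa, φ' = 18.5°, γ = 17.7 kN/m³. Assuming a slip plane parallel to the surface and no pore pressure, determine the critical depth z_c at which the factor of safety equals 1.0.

Setting FS = 1.00 in FS = [c' + γz cos²β tanφ'] / [γz sinβ cosβ] and solving for z:
z = c' / [γ cosβ (FS·sinβ − cosβ·tanφ')]
  = 11.3 / [17.7·cos31.6°·(1.00·sin31.6° − cos31.6°·tan18.5°)]
  = 11.3 / [17.7·0.8517·(1.00·0.5240 − 0.8517·0.3346)]
  = 11.3 / 3.6031 = 3.136 m

z_c = 3.14 m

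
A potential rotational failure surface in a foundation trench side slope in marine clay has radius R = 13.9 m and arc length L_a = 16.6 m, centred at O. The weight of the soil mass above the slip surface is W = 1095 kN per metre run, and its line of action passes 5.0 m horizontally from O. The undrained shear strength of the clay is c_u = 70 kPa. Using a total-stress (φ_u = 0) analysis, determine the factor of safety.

Taking moments about the centre O, the resisting moment is provided by the undrained shear strength acting along the arc:
M_R = c_u·L_a·R = 70·16.60·13.9 = 16151.8 kN·m/m
M_D = W·d = 1095·5.0 = 5475.0 kN·m/m
FS = M_R / M_D = 16151.8 / 5475.0 = 2.950

FS = 2.95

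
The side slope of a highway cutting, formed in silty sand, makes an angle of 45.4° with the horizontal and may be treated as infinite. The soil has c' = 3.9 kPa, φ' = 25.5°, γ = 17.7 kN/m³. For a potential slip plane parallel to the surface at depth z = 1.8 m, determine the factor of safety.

For an infinite slope with a slip plane parallel to the surface (no pore pressure): FS = [c' + γz cos²β tanφ'] / [γz sinβ cosβ].
γz = 17.7·1.8 = 31.86 kN/m²
Numerator = 3.9 + 31.86·cos²45.4°·tan25.5° = 3.9 + 31.86·0.4930·0.4770 = 11.392 kPa
Denominator = 31.86·sin45.4°·cos45.4° = 31.86·0.7120·0.7022 = 15.928 kPa
FS = 11.392 / 15.928 = 0.715

FS = 0.72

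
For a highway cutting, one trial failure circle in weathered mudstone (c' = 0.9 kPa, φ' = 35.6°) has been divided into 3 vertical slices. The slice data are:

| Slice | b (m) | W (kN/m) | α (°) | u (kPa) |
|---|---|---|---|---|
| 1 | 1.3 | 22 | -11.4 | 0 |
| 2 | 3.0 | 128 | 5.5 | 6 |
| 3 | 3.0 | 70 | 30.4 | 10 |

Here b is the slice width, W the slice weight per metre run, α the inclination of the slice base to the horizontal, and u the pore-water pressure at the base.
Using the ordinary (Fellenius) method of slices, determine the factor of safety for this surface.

FS = 2.75

Ordinary method of slices: FS = Σ[c'·Δl_i + (W_i cosα_i − u_i·Δl_i)·tanφ'] / Σ W_i sinα_i, with Δl_i = b_i / cosα_i.
Slice 1: Δl = 1.3/cos(-11.4°) = 1.326 m; N'_1 = 22·cos(-11.4°) − 0·1.326 = 21.6; c'Δl = 1.19; W sinα = -4.3
Slice 2: Δl = 3.0/cos5.5° = 3.014 m; N'_2 = 128·cos5.5° − 6·3.014 = 109.3; c'Δl = 2.71; W sinα = 12.3
Slice 3: Δl = 3.0/cos30.4° = 3.478 m; N'_3 = 70·cos30.4° − 10·3.478 = 25.6; c'Δl = 3.13; W sinα = 35.4
Σc'Δl = 7.0 kN/m; ΣN' = 156.5 kN/m; ΣW sinα = 43.3 kN/m
Resisting = 7.0 + 156.5·tan35.6° = 7.0 + 112.0 = 119.1 kN/m
FS = 119.1 / 43.3 = 2.747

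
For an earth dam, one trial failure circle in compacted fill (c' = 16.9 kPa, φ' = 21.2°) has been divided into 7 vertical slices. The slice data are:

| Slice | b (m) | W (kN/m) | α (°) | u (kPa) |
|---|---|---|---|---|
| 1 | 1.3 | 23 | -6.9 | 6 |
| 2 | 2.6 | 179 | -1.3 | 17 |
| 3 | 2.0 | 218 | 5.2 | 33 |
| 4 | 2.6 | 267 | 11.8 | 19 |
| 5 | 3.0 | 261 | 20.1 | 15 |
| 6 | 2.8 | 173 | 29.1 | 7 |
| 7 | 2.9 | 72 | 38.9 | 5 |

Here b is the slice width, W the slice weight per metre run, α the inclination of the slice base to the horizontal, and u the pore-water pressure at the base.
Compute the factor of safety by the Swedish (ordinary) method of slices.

Ordinary method of slices: FS = Σ[c'·Δl_i + (W_i cosα_i − u_i·Δl_i)·tanφ'] / Σ W_i sinα_i, with Δl_i = b_i / cosα_i.
Slice 1: Δl = 1.3/cos(-6.9°) = 1.309 m; N'_1 = 23·cos(-6.9°) − 6·1.309 = 15.0; c'Δl = 22.13; W sinα = -2.8
Slice 2: Δl = 2.6/cos(-1.3°) = 2.601 m; N'_2 = 179·cos(-1.3°) − 17·2.601 = 134.7; c'Δl = 43.95; W sinα = -4.1
Slice 3: Δl = 2.0/cos5.2° = 2.008 m; N'_3 = 218·cos5.2° − 33·2.008 = 150.8; c'Δl = 33.94; W sinα = 19.8
Slice 4: Δl = 2.6/cos11.8° = 2.656 m; N'_4 = 267·cos11.8° − 19·2.656 = 210.9; c'Δl = 44.89; W sinα = 54.6
Slice 5: Δl = 3.0/cos20.1° = 3.195 m; N'_5 = 261·cos20.1° − 15·3.195 = 197.2; c'Δl = 53.99; W sinα = 89.7
Slice 6: Δl = 2.8/cos29.1° = 3.204 m; N'_6 = 173·cos29.1° − 7·3.204 = 128.7; c'Δl = 54.16; W sinα = 84.1
Slice 7: Δl = 2.9/cos38.9° = 3.726 m; N'_7 = 72·cos38.9° − 5·3.726 = 37.4; c'Δl = 62.98; W sinα = 45.2
Σc'Δl = 316.0 kN/m; ΣN' = 874.8 kN/m; ΣW sinα = 286.6 kN/m
Resisting = 316.0 + 874.8·tan21.2° = 316.0 + 339.3 = 655.3 kN/m
FS = 655.3 / 286.6 = 2.287

FS = 2.29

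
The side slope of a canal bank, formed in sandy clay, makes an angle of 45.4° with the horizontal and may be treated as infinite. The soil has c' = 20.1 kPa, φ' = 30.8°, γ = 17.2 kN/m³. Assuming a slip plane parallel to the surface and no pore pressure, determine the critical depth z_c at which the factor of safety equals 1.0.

Setting FS = 1.00 in FS = [c' + γz cos²β tanφ'] / [γz sinβ cosβ] and solving for z:
z = c' / [γ cosβ (FS·sinβ − cosβ·tanφ')]
  = 20.1 / [17.2·cos45.4°·(1.00·sin45.4° − cos45.4°·tan30.8°)]
  = 20.1 / [17.2·0.7022·(1.00·0.7120 − 0.7022·0.5961)]
  = 20.1 / 3.5441 = 5.671 m

z_c = 5.67 m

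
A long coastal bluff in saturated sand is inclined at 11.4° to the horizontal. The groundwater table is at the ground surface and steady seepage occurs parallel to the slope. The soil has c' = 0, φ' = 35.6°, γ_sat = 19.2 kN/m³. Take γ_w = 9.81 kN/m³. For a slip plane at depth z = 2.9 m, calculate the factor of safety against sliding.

With seepage parallel to the slope and the water table at the surface, the effective normal stress on the slip plane uses the buoyant unit weight γ' = γ_sat − γ_w while the driving shear stress uses γ_sat:
FS = [c' + γ' z cos²β tanφ'] / [γ_sat z sinβ cosβ]
(For c' = 0 this reduces to FS = (γ'/γ_sat)·tanφ'/tanβ.)
γ' = 19.2 − 9.81 = 9.39 kN/m³
Numerator = 0.0 + 9.39·2.9·cos²11.4°·tan35.6° = 0.0 + 9.39·2.9·0.9609·0.7159 = 18.734 kPa
Denominator = 19.2·2.9·sin11.4°·cos11.4° = 19.2·2.9·0.1977·0.9803 = 10.788 kPa
FS = 18.734 / 10.788 = 1.736

FS = 1.74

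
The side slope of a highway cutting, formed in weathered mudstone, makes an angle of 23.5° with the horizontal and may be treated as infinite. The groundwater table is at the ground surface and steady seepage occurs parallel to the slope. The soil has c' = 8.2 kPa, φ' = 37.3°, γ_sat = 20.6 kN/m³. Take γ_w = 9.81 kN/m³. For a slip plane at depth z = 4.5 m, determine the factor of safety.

FS = 1.16

With seepage parallel to the slope and the water table at the surface, the effective normal stress on the slip plane uses the buoyant unit weight γ' = γ_sat − γ_w while the driving shear stress uses γ_sat:
FS = [c' + γ' z cos²β tanφ'] / [γ_sat z sinβ cosβ]
γ' = 20.6 − 9.81 = 10.79 kN/m³
Numerator = 8.2 + 10.79·4.5·cos²23.5°·tan37.3° = 8.2 + 10.79·4.5·0.8410·0.7618 = 39.308 kPa
Denominator = 20.6·4.5·sin23.5°·cos23.5° = 20.6·4.5·0.3987·0.9171 = 33.898 kPa
FS = 39.308 / 33.898 = 1.160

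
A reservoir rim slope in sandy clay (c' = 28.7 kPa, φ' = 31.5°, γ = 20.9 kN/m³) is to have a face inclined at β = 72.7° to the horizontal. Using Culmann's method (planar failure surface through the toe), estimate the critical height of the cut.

Culmann's analysis gives the critical failure plane at α_cr = (β + φ')/2 = (72.7 + 31.5)/2 = 52.1°, and the critical height
H_c = (4c'/γ) · sinβ cosφ' / [1 − cos(β − φ')]
    = (4·28.7/20.9) · sin72.7°·cos31.5° / [1 − cos(41.2°)]
    = 5.493 · 0.9548·0.8526 / [1 − 0.7524]
    = 5.493 · 0.8141 / 0.2476
    = 18.06 m

H_c = 18.06 m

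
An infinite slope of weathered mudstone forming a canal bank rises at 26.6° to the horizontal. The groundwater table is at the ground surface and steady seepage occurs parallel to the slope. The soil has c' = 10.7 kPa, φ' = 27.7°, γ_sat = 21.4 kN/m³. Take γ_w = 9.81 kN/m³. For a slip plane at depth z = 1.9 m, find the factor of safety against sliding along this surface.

FS = 1.23

With seepage parallel to the slope and the water table at the surface, the effective normal stress on the slip plane uses the buoyant unit weight γ' = γ_sat − γ_w while the driving shear stress uses γ_sat:
FS = [c' + γ' z cos²β tanφ'] / [γ_sat z sinβ cosβ]
γ' = 21.4 − 9.81 = 11.59 kN/m³
Numerator = 10.7 + 11.59·1.9·cos²26.6°·tan27.7° = 10.7 + 11.59·1.9·0.7995·0.5250 = 19.943 kPa
Denominator = 21.4·1.9·sin26.6°·cos26.6° = 21.4·1.9·0.4478·0.8942 = 16.279 kPa
FS = 19.943 / 16.279 = 1.225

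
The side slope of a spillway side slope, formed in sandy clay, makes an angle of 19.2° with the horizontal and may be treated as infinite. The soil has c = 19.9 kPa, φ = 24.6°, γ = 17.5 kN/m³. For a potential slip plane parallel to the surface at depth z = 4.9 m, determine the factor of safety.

FS = 2.06

For an infinite slope with a slip plane parallel to the surface (no pore pressure): FS = [c + γz cos²β tanφ] / [γz sinβ cosβ].
γz = 17.5·4.9 = 85.75 kN/m²
Numerator = 19.9 + 85.75·cos²19.2°·tan24.6° = 19.9 + 85.75·0.8918·0.4578 = 54.913 kPa
Denominator = 85.75·sin19.2°·cos19.2° = 85.75·0.3289·0.9444 = 26.632 kPa
FS = 54.913 / 26.632 = 2.062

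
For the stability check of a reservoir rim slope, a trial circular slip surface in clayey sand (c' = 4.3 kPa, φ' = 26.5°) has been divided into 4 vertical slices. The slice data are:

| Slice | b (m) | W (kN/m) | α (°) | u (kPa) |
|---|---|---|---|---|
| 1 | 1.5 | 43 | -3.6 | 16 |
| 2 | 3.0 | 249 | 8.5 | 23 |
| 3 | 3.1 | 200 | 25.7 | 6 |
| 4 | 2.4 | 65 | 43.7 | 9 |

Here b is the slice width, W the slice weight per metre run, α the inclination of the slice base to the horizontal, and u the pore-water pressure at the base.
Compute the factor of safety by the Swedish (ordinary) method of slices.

Ordinary method of slices: FS = Σ[c'·Δl_i + (W_i cosα_i − u_i·Δl_i)·tanφ'] / Σ W_i sinα_i, with Δl_i = b_i / cosα_i.
Slice 1: Δl = 1.5/cos(-3.6°) = 1.503 m; N'_1 = 43·cos(-3.6°) − 16·1.503 = 18.9; c'Δl = 6.46; W sinα = -2.7
Slice 2: Δl = 3.0/cos8.5° = 3.033 m; N'_2 = 249·cos8.5° − 23·3.033 = 176.5; c'Δl = 13.04; W sinα = 36.8
Slice 3: Δl = 3.1/cos25.7° = 3.440 m; N'_3 = 200·cos25.7° − 6·3.440 = 159.6; c'Δl = 14.79; W sinα = 86.7
Slice 4: Δl = 2.4/cos43.7° = 3.320 m; N'_4 = 65·cos43.7° − 9·3.320 = 17.1; c'Δl = 14.27; W sinα = 44.9
Σc'Δl = 48.6 kN/m; ΣN' = 372.1 kN/m; ΣW sinα = 165.7 kN/m
Resisting = 48.6 + 372.1·tan26.5° = 48.6 + 185.5 = 234.1 kN/m
FS = 234.1 / 165.7 = 1.412

FS = 1.41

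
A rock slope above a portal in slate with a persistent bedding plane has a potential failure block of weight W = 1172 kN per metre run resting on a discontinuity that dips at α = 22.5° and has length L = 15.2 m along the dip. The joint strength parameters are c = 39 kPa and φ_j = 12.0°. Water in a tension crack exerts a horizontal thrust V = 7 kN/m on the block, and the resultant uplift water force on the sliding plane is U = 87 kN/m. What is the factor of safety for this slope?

FS = 1.77

Resolving the block weight along and normal to the plane and applying the Mohr–Coulomb strength on the joint:
N' = W cosα − U − V sinα = 1172·cos22.5° − 87 − 7·sin22.5° = 993.1 kN/m
Driving force T = W sinα + V cosα = 1172·sin22.5° + 7·cos22.5° = 455.0 kN/m
Resisting force R = c·L + N'·tanφ_j = 39·15.2 + 993.1·tan12.0° = 592.8 + 211.1 = 803.9 kN/m
FS = R / T = 803.9 / 455.0 = 1.767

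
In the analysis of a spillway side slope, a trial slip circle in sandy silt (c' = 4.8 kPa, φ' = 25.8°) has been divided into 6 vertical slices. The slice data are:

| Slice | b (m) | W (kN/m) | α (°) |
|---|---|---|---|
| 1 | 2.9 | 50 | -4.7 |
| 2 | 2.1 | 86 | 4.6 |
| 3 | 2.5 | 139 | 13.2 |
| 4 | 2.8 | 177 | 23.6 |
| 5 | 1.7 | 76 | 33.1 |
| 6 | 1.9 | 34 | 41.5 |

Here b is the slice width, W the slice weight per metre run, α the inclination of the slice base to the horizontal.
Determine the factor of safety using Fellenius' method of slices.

FS = 1.92

Ordinary method of slices: FS = Σ[c'·Δl_i + (W_i cosα_i)·tanφ'] / Σ W_i sinα_i, with Δl_i = b_i / cosα_i.
Slice 1: Δl = 2.9/cos(-4.7°) = 2.910 m; N'_1 = 50·cos(-4.7°) = 49.8; c'Δl = 13.97; W sinα = -4.1
Slice 2: Δl = 2.1/cos4.6° = 2.107 m; N'_2 = 86·cos4.6° = 85.7; c'Δl = 10.11; W sinα = 6.9
Slice 3: Δl = 2.5/cos13.2° = 2.568 m; N'_3 = 139·cos13.2° = 135.3; c'Δl = 12.33; W sinα = 31.7
Slice 4: Δl = 2.8/cos23.6° = 3.056 m; N'_4 = 177·cos23.6° = 162.2; c'Δl = 14.67; W sinα = 70.9
Slice 5: Δl = 1.7/cos33.1° = 2.029 m; N'_5 = 76·cos33.1° = 63.7; c'Δl = 9.74; W sinα = 41.5
Slice 6: Δl = 1.9/cos41.5° = 2.537 m; N'_6 = 34·cos41.5° = 25.5; c'Δl = 12.18; W sinα = 22.5
Σc'Δl = 73.0 kN/m; ΣN' = 522.2 kN/m; ΣW sinα = 169.4 kN/m
Resisting = 73.0 + 522.2·tan25.8° = 73.0 + 252.4 = 325.4 kN/m
FS = 325.4 / 169.4 = 1.921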